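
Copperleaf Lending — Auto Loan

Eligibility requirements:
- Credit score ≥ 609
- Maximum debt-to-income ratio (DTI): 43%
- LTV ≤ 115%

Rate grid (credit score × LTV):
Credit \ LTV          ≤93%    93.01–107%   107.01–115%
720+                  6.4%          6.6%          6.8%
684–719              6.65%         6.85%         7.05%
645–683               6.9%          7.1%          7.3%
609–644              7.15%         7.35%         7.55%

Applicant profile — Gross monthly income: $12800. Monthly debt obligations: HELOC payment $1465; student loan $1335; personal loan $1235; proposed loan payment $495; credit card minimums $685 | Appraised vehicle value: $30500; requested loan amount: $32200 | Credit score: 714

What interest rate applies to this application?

6.85%

Credit score 714 ≥ 609; Total monthly debts = (1,465 + 1,335 + 1,235 + 495 + 685) = 5,215. DTI = 5,215/12,800 = 40.7% ≤ 43%
LTV: 32,200 ÷ 30,500 = 105.6%, within 115% cap
Credit 714 → row 684–719; LTV 105.6% → column 93.01–107%. Grid cell → 6.85%.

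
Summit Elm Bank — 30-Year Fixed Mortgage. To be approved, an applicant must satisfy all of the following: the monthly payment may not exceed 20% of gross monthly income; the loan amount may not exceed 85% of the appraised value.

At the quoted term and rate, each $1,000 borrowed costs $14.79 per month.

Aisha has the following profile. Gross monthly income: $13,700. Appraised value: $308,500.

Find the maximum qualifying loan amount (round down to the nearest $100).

Payment cap: 20% × $13,700 = $2,740/month.
At $14.79 per $1,000, that supports 2,740/14.79 × 1,000 ≈ $185,260 → $185,200.
LTV cap: 85% × $308,500 = $262,225 → $262,200.
Binding constraint: payment-to-income.

$185,200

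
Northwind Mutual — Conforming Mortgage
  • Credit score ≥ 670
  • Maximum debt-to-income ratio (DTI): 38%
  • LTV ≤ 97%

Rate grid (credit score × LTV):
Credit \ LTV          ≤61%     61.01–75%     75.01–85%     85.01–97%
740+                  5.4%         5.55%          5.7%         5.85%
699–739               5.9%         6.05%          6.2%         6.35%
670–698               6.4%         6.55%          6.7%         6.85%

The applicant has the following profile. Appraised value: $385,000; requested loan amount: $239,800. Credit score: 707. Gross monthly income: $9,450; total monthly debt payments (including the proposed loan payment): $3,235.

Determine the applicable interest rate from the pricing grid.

Credit score 707 ≥ 670; DTI = 3,235/9,450 = 34.2% ≤ 38%
LTV = 239,800/385,000 = 62.3% ≤ 97%
Score 707 is in the 699–739 band; LTV 62.3% is in the 61.01–75% band → 6.05%.

6.05%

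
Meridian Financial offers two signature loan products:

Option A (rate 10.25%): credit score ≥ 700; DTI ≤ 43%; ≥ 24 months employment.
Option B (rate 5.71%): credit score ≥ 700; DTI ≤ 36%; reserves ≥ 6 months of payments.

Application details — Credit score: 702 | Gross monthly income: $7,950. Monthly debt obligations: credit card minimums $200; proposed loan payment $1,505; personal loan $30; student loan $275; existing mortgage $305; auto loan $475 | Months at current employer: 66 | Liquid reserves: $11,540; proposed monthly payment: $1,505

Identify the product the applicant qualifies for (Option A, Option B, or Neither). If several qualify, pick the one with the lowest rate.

Total debts = (200 + 1,505 + 30 + 275 + 305 + 475) = 2,790; DTI = 2,790/7,950 = 35.1%.
Reserves = 11,540/1,505 = 7.7 months.
Option A: score 702 ≥ 700; DTI 35.1% ≤ 43%; employment 66 ≥ 24 mo → qualifies.
Option B: score 702 ≥ 700; DTI 35.1% ≤ 36%; reserves 7.7 ≥ 6 mo → qualifies.
Qualifying: Option A, Option B. Lowest rate is 5.71% → Option B.

Option B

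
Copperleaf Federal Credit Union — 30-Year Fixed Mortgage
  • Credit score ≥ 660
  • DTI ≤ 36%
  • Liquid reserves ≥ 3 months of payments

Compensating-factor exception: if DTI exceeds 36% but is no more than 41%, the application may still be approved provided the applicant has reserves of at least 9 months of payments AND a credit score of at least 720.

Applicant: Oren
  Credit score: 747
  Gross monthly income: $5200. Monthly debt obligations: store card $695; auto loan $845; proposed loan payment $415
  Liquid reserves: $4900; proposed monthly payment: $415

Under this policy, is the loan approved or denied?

Credit score 747 ≥ 660 (meets base)
Total debts = (695 + 845 + 415) = 1,955. DTI = 1,955/5,200 = 37.6% > 36% — standard DTI limit exceeded.
Liquid reserves cover 4,900/415 = 11.8 months — ≥ 3 required
37.6% falls in the override range (36%–41%), so the compensating-factor test applies.
Reserves 11.8 ≥ 9 months; credit score 747 ≥ 720.
Both override conditions satisfied; DTI exception granted.

Approved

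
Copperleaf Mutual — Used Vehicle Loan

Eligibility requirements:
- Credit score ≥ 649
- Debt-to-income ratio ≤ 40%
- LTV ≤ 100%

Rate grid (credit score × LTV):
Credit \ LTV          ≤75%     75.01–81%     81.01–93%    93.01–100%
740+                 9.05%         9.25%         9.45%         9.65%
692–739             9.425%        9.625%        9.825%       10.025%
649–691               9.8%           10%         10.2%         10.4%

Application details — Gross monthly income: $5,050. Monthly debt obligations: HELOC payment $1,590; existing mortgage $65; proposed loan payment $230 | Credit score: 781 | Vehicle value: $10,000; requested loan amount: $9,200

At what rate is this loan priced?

9.45%

Credit score 781 ≥ 649; Total monthly debts = (1,590 + 65 + 230) = 1,885. Debt-to-income = 1,885/5,050 = 37.3% — meets 40% limit
Loan-to-value = 9,200/10,000 = 92% — pass (100% max)
Credit 781 → row 740+; LTV 92% → column 81.01–93%. Grid cell → 9.45%.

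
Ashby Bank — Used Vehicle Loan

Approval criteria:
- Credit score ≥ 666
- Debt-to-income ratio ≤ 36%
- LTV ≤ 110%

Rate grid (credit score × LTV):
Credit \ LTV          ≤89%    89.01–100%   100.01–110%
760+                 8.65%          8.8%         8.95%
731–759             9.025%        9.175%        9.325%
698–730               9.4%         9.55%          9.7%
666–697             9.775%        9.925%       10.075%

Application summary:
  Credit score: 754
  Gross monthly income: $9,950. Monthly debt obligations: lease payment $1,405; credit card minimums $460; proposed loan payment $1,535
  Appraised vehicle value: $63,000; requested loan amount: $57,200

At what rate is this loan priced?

9.175%

Credit score 754 ≥ 666; Total monthly debts = (1,405 + 460 + 1,535) = 3,400. Debt-to-income = 3,400/9,950 = 34.2% — meets 36% limit
LTV = 57,200/63,000 = 90.8% ≤ 110%
Credit 754 → row 731–759; LTV 90.8% → column 89.01–100%. Grid cell → 9.175%.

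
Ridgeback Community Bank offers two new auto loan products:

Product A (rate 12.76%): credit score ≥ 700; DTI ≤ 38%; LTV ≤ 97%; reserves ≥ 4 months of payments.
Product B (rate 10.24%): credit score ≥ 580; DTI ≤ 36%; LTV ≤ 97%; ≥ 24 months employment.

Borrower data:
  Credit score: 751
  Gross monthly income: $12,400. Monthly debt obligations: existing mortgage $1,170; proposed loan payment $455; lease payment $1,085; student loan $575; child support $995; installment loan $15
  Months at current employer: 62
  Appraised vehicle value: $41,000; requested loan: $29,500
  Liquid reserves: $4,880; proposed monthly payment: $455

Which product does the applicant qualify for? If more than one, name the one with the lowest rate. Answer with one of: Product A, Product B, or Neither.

Product B

Total debts = (1,170 + 455 + 1,085 + 575 + 995 + 15) = 4,295; DTI = 4,295/12,400 = 34.6%.
LTV = 29,500/41,000 = 72%.
Reserves = 4,880/455 = 10.7 months.
Product A: score 751 ≥ 700; DTI 34.6% ≤ 38%; LTV 72% ≤ 97%; reserves 10.7 ≥ 4 mo → qualifies.
Product B: score 751 ≥ 580; DTI 34.6% ≤ 36%; LTV 72% ≤ 97%; employment 62 ≥ 24 mo → qualifies.
Qualifying: Product A, Product B. Lowest rate is 10.24% → Product B.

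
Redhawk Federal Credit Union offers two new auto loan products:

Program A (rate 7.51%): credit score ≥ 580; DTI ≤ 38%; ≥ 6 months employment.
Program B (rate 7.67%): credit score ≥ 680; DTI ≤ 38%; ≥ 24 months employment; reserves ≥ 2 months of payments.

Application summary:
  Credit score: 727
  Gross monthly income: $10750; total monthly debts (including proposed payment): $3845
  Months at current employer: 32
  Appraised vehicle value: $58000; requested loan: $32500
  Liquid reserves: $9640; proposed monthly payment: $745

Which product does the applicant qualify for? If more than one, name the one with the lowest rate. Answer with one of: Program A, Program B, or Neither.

Program A

DTI = 3,845/10,750 = 35.8%.
LTV = 32,500/58,000 = 56%.
Reserves = 9,640/745 = 12.9 months.
Program A: score 727 ≥ 580; DTI 35.8% ≤ 38%; employment 32 ≥ 6 mo → qualifies.
Program B: score 727 ≥ 680; DTI 35.8% ≤ 38%; employment 32 ≥ 24 mo; reserves 12.9 ≥ 2 mo → qualifies.
Qualifying: Program A, Program B. Lowest rate is 7.51% → Program A.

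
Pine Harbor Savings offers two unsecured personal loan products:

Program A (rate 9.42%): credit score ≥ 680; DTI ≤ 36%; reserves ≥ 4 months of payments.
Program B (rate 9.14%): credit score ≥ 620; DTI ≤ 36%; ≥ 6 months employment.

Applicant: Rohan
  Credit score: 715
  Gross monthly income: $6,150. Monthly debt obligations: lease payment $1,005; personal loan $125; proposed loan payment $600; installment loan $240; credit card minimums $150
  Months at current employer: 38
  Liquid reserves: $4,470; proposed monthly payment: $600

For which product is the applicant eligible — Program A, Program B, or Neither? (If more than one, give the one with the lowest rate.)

Total debts = (1,005 + 125 + 600 + 240 + 150) = 2,120; DTI = 2,120/6,150 = 34.5%.
Reserves = 4,470/600 = 7.5 months.
Program A: score 715 ≥ 680; DTI 34.5% ≤ 36%; reserves 7.5 ≥ 4 mo → qualifies.
Program B: score 715 ≥ 620; DTI 34.5% ≤ 36%; employment 38 ≥ 6 mo → qualifies.
Qualifying: Program A, Program B. Lowest rate is 9.14% → Program B.

Program B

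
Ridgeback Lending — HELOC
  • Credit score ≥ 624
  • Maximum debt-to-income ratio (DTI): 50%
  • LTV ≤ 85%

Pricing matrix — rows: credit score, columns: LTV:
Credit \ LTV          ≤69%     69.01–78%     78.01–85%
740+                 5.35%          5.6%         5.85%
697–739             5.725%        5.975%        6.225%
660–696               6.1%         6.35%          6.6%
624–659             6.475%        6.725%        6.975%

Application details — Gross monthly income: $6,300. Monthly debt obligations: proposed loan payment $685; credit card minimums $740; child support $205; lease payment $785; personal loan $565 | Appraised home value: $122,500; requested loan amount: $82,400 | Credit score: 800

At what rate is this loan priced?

5.35%

Credit score 800 ≥ 624; Total monthly debts = (685 + 740 + 205 + 785 + 565) = 2,980. DTI: 2,980 ÷ 6,300 = 47.3%, within the 50% cap
LTV = 82,400/122,500 = 67.3% ≤ 85%
Score 800 is in the 740+ band; LTV 67.3% is in the ≤69% band → 5.35%.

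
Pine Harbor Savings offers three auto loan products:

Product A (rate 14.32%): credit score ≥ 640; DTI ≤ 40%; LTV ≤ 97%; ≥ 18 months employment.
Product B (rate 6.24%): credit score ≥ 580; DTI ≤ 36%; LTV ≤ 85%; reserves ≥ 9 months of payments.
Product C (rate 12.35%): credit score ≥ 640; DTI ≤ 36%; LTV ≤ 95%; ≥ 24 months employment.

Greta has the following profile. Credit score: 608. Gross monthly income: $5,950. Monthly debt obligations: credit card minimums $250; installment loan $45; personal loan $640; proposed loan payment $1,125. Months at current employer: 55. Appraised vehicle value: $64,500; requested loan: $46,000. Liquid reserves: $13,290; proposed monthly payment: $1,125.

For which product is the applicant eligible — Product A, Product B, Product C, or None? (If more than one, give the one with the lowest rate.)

Total debts = (250 + 45 + 640 + 1,125) = 2,060; DTI = 2,060/5,950 = 34.6%.
LTV = 46,000/64,500 = 71.3%.
Reserves = 13,290/1,125 = 11.8 months.
Product A: score 608 < 640; DTI 34.6% ≤ 40%; LTV 71.3% ≤ 97%; employment 55 ≥ 18 mo → does not qualify.
Product B: score 608 ≥ 580; DTI 34.6% ≤ 36%; LTV 71.3% ≤ 85%; reserves 11.8 ≥ 9 mo → qualifies.
Product C: score 608 < 640; DTI 34.6% ≤ 36%; LTV 71.3% ≤ 95%; employment 55 ≥ 24 mo → does not qualify.

Product B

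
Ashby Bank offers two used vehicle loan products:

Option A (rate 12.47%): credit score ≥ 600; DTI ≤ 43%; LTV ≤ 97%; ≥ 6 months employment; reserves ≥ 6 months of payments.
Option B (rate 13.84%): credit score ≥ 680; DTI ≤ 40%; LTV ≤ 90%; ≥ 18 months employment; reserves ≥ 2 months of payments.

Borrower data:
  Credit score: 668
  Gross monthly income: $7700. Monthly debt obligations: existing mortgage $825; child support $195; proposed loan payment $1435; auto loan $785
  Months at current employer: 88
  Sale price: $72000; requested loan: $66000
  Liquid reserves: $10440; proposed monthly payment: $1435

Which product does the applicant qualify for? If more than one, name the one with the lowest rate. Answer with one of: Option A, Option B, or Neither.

Option A

Total debts = (825 + 195 + 1,435 + 785) = 3,240; DTI = 3,240/7,700 = 42.1%.
LTV = 66,000/72,000 = 91.7%.
Reserves = 10,440/1,435 = 7.3 months.
Option A: score 668 ≥ 600; DTI 42.1% ≤ 43%; LTV 91.7% ≤ 97%; employment 88 ≥ 6 mo; reserves 7.3 ≥ 6 mo → qualifies.
Option B: score 668 < 680; DTI 42.1% > 40%; LTV 91.7% > 90%; employment 88 ≥ 18 mo; reserves 7.3 ≥ 2 mo → does not qualify.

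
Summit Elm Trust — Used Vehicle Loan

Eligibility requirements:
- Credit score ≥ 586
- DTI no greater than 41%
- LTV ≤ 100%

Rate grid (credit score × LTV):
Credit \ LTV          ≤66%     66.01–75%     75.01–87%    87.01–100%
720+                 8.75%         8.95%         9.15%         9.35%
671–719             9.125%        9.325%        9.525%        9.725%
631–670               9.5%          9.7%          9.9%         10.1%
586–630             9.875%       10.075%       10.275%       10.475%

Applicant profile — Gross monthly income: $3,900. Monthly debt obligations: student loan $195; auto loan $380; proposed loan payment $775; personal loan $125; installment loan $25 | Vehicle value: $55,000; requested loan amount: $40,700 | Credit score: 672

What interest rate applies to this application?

9.325%

Credit score 672 ≥ 586; Total monthly debts = (195 + 380 + 775 + 125 + 25) = 1,500. DTI = 1,500/3,900 = 38.5% ≤ 41%
LTV: 40,700 ÷ 55,000 = 74%, within 100% cap
Credit 672 → row 671–719; LTV 74% → column 66.01–75%. Grid cell → 9.325%.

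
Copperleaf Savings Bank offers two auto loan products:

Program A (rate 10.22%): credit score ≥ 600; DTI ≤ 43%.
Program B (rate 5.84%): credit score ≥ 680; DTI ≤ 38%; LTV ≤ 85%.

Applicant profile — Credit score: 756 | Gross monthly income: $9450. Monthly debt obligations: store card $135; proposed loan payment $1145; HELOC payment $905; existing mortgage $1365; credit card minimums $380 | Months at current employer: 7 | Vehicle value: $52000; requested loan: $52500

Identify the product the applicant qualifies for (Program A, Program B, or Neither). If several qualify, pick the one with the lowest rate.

Program A

Total debts = (135 + 1,145 + 905 + 1,365 + 380) = 3,930; DTI = 3,930/9,450 = 41.6%.
LTV = 52,500/52,000 = 101%.
Program A: score 756 ≥ 600; DTI 41.6% ≤ 43% → qualifies.
Program B: score 756 ≥ 680; DTI 41.6% > 38%; LTV 101% > 85% → does not qualify.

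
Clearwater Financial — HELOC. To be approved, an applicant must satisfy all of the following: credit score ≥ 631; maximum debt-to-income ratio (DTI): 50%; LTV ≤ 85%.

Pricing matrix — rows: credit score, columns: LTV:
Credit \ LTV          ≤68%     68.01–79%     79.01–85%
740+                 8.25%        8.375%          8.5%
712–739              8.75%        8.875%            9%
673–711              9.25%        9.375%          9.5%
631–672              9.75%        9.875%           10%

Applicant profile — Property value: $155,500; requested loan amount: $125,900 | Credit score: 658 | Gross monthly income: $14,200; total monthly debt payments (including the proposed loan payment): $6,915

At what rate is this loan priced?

Credit score 658 ≥ 631; DTI: 6,915 ÷ 14,200 = 48.7%, within the 50% cap
LTV = 125,900/155,500 = 81% ≤ 85%
Score 658 is in the 631–672 band; LTV 81% is in the 79.01–85% band → 10%.

10%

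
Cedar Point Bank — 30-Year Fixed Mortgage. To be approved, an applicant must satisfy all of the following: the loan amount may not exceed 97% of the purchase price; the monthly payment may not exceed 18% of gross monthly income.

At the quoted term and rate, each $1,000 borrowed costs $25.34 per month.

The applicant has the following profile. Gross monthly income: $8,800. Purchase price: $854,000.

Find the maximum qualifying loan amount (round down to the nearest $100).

$62,500

Payment cap: 18% × $8,800 = $1,584/month.
At $25.34 per $1,000, that supports 1,584/25.34 × 1,000 ≈ $62,509 → $62,500.
LTV cap: 97% × $854,000 = $828,380 → $828,300.
Binding constraint: payment-to-income.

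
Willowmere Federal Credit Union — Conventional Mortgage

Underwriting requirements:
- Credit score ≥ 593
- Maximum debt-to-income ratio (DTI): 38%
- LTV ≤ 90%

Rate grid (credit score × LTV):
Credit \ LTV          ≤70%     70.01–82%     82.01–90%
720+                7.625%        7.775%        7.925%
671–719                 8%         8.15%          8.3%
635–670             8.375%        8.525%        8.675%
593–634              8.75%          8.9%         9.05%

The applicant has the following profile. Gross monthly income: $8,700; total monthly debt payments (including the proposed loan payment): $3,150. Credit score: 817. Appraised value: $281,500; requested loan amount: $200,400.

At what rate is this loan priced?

7.775%

Credit score 817 ≥ 593; DTI: 3,150 ÷ 8,700 = 36.2%, within the 38% cap
LTV: 200,400 ÷ 281,500 = 71.2%, within 90% cap
Credit 817 → row 720+; LTV 71.2% → column 70.01–82%. Grid cell → 7.775%.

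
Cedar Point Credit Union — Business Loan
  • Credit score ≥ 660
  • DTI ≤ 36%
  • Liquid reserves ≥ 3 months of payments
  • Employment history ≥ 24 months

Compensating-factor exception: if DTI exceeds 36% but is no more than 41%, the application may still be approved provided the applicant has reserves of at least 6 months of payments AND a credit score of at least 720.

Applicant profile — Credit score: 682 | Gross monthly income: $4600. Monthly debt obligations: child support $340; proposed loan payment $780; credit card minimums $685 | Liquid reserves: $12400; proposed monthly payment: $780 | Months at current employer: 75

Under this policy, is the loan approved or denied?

Denied

Credit score 682 ≥ 660 (meets base)
Total debts = (340 + 780 + 685) = 1,805. DTI = 1,805/4,600 = 39.2% > 36% — standard DTI limit exceeded.
Liquid reserves cover 12,400/780 = 15.9 months — ≥ 3 required
Employment 75 ≥ 24 months
39.2% falls in the override range (36%–41%), so the compensating-factor test applies.
Override check — reserves: 15.9 mo (ok); score: 682 (below 720).
Override conditions not both satisfied; exception does not apply.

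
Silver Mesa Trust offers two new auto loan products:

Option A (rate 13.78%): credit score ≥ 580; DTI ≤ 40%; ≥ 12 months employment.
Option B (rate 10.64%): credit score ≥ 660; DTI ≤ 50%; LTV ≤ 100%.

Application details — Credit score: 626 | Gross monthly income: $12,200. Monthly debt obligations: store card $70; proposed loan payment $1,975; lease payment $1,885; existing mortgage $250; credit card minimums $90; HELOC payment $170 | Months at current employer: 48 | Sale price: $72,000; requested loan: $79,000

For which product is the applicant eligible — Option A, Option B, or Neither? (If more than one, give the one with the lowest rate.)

Option A

Total debts = (70 + 1,975 + 1,885 + 250 + 90 + 170) = 4,440; DTI = 4,440/12,200 = 36.4%.
LTV = 79,000/72,000 = 109.7%.
Option A: score 626 ≥ 580; DTI 36.4% ≤ 40%; employment 48 ≥ 12 mo → qualifies.
Option B: score 626 < 660; DTI 36.4% ≤ 50%; LTV 109.7% > 100% → does not qualify.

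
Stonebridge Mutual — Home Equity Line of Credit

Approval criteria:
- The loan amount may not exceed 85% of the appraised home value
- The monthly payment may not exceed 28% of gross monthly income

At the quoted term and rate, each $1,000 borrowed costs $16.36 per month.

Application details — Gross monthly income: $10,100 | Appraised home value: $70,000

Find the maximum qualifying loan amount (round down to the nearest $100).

$59,500

Payment cap: 28% × $10,100 = $2,828/month.
At $16.36 per $1,000, that supports 2,828/16.36 × 1,000 ≈ $172,860 → $172,800.
LTV cap: 85% × $70,000 = $59,500 → $59,500.
Binding constraint: loan-to-value.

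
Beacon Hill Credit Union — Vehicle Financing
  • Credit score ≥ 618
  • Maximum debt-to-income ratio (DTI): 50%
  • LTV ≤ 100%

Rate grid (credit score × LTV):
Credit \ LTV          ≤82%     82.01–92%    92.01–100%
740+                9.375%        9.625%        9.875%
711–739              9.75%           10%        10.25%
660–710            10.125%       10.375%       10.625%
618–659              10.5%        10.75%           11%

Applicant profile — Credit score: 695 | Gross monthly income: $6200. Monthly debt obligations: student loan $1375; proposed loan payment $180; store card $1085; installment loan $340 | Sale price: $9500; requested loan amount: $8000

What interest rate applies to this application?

10.375%

Credit score 695 ≥ 618; Total monthly debts = (1,375 + 180 + 1,085 + 340) = 2,980. DTI = 2,980/6,200 = 48.1% ≤ 50%
LTV = 8,000/9,500 = 84.2% ≤ 100%
Row: 695 falls in 660–710. Column: 84.2% falls in 82.01–92%. Rate = 10.375%.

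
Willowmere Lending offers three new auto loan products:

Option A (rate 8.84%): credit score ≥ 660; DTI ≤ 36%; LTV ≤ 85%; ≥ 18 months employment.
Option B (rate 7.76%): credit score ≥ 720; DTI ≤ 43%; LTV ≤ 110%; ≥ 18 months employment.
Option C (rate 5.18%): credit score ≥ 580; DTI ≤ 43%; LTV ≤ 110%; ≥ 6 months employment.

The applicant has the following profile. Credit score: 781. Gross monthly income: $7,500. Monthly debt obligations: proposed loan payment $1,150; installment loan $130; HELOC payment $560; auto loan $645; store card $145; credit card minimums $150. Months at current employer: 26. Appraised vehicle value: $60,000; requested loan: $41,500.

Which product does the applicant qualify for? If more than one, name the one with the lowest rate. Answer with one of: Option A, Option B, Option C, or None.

Total debts = (1,150 + 130 + 560 + 645 + 145 + 150) = 2,780; DTI = 2,780/7,500 = 37.1%.
LTV = 41,500/60,000 = 69.2%.
Option A: score 781 ≥ 660; DTI 37.1% > 36%; LTV 69.2% ≤ 85%; employment 26 ≥ 18 mo → does not qualify.
Option B: score 781 ≥ 720; DTI 37.1% ≤ 43%; LTV 69.2% ≤ 110%; employment 26 ≥ 18 mo → qualifies.
Option C: score 781 ≥ 580; DTI 37.1% ≤ 43%; LTV 69.2% ≤ 110%; employment 26 ≥ 6 mo → qualifies.
Qualifying: Option B, Option C. Lowest rate is 5.18% → Option C.

Option C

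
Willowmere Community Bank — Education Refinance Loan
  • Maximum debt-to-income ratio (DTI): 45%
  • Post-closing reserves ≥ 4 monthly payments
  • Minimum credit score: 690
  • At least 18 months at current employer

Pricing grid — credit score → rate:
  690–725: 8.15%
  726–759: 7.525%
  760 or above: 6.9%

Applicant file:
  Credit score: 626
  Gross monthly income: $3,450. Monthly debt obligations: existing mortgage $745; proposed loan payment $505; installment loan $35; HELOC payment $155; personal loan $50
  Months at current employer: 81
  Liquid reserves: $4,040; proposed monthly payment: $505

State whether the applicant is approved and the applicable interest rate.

Denied

Credit score 626 < 690 (below minimum)
Liquid reserves cover 4,040/505 = 8.0 months — ≥ 4 required
Total monthly debts = (745 + 505 + 35 + 155 + 50) = 1,490. DTI: 1,490 ÷ 3,450 = 43.2%, within the 45% cap
Employment 81 ≥ 18 months
Not all requirements met → denied.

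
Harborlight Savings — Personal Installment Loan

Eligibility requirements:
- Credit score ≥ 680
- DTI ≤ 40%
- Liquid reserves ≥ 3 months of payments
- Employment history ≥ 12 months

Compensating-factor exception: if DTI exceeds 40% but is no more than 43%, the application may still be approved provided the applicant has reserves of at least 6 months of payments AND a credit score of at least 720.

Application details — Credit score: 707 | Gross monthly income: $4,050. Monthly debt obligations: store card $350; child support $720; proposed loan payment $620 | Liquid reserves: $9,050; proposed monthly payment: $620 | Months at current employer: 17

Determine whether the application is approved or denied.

Credit score 707 ≥ 680 (meets base)
Total debts = (350 + 720 + 620) = 1,690. DTI: 1,690 ÷ 4,050 = 41.7%, over the 40% base limit.
Liquid reserves cover 9,050/620 = 14.6 months — ≥ 3 required
Employment 17 ≥ 12 months
DTI 41.7% is within the 40%–43% exception band; checking compensating factors.
Override check — reserves: 14.6 mo (ok); score: 707 (below 720).
Compensating-factor requirement not fully met.

Denied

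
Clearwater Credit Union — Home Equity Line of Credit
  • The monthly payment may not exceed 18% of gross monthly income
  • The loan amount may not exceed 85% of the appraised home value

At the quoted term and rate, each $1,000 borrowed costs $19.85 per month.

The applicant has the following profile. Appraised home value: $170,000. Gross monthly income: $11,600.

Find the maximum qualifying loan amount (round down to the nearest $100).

Payment cap: 18% × $11,600 = $2,088/month.
At $19.85 per $1,000, that supports 2,088/19.85 × 1,000 ≈ $105,188 → $105,100.
LTV cap: 85% × $170,000 = $144,500 → $144,500.
Binding constraint: payment-to-income.

$105,100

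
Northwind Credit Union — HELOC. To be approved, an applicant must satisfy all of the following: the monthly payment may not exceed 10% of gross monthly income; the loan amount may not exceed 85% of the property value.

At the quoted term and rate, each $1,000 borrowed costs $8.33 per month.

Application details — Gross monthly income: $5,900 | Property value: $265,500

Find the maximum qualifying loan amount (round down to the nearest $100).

Payment cap: 10% × $5,900 = $590/month.
At $8.33 per $1,000, that supports 590/8.33 × 1,000 ≈ $70,828 → $70,800.
LTV cap: 85% × $265,500 = $225,675 → $225,600.
Binding constraint: payment-to-income.

$70,800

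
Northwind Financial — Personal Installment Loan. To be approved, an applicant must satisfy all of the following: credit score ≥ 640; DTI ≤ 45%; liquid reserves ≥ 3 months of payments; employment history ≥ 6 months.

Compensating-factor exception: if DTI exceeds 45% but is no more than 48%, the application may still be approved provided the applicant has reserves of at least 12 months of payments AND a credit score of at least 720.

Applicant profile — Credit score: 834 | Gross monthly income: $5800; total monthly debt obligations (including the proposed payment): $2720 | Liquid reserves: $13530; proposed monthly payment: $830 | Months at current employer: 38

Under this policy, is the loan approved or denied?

Credit score 834 ≥ 640 (meets base)
DTI: 2,720 ÷ 5,800 = 46.9%, over the 45% base limit.
Reserves = 13,530/830 = 16.3 months ≥ 3
Employment 38 ≥ 6 months
46.9% falls in the override range (45%–48%), so the compensating-factor test applies.
Reserves 16.3 ≥ 12 months; credit score 834 ≥ 720.
Both override conditions satisfied; DTI exception granted.

Approved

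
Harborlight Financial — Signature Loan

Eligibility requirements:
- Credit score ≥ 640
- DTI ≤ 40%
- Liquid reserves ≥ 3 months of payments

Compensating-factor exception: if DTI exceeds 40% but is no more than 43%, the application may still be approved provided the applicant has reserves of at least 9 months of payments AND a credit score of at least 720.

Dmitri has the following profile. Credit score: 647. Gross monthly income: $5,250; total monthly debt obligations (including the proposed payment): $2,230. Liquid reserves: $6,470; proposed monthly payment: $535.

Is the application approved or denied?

Denied

Credit score 647 ≥ 640 (meets base)
DTI = 2,230/5,250 = 42.5% > 40% — standard DTI limit exceeded.
Reserves: 6,470 ÷ 535 = 12.1 months (meets 3-month minimum)
DTI 42.5% is within the 40%–43% exception band; checking compensating factors.
Reserves 12.1 ≥ 9 months; credit score 647 < 720.
Override conditions not both satisfied; exception does not apply.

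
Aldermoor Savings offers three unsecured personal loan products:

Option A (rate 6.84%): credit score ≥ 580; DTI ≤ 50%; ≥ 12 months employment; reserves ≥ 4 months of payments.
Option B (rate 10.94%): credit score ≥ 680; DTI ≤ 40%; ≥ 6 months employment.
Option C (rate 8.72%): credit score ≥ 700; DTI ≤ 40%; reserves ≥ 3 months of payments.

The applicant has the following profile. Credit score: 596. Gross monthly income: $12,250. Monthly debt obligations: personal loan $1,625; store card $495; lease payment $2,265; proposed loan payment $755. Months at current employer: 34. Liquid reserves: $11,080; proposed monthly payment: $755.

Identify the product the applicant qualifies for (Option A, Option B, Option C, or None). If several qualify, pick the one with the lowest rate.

Total debts = (1,625 + 495 + 2,265 + 755) = 5,140; DTI = 5,140/12,250 = 42%.
Reserves = 11,080/755 = 14.7 months.
Option A: score 596 ≥ 580; DTI 42% ≤ 50%; employment 34 ≥ 12 mo; reserves 14.7 ≥ 4 mo → qualifies.
Option B: score 596 < 680; DTI 42% > 40%; employment 34 ≥ 6 mo → does not qualify.
Option C: score 596 < 700; DTI 42% > 40%; reserves 14.7 ≥ 3 mo → does not qualify.

Option A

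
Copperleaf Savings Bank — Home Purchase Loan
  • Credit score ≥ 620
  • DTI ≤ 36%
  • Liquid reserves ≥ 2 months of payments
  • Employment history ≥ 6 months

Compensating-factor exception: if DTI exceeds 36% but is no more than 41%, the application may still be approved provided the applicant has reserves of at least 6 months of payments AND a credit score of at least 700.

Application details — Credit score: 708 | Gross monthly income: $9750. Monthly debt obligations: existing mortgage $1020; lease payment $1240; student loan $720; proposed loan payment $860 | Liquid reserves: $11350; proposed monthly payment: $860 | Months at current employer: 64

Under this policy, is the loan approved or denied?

Credit score 708 ≥ 620 (meets base)
Total debts = (1,020 + 1,240 + 720 + 860) = 3,840. DTI: 3,840 ÷ 9,750 = 39.4%, over the 36% base limit.
Reserves = 11,350/860 = 13.2 months ≥ 2
Employment 64 ≥ 6 months
39.4% falls in the override range (36%–41%), so the compensating-factor test applies.
Override check — reserves: 13.2 mo (ok); score: 708 (ok).
Both override conditions satisfied; DTI exception granted.

Approved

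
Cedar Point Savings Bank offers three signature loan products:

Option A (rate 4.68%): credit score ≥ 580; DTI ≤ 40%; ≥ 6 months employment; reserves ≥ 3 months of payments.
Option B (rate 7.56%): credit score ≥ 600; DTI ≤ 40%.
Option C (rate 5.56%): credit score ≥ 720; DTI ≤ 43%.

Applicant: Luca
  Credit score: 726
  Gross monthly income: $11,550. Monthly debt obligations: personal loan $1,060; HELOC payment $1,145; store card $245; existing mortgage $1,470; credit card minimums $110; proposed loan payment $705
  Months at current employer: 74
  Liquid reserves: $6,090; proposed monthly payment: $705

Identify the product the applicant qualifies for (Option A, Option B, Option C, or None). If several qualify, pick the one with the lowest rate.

Option C

Total debts = (1,060 + 1,145 + 245 + 1,470 + 110 + 705) = 4,735; DTI = 4,735/11,550 = 41%.
Reserves = 6,090/705 = 8.6 months.
Option A: score 726 ≥ 580; DTI 41% > 40%; employment 74 ≥ 6 mo; reserves 8.6 ≥ 3 mo → does not qualify.
Option B: score 726 ≥ 600; DTI 41% > 40% → does not qualify.
Option C: score 726 ≥ 720; DTI 41% ≤ 43% → qualifies.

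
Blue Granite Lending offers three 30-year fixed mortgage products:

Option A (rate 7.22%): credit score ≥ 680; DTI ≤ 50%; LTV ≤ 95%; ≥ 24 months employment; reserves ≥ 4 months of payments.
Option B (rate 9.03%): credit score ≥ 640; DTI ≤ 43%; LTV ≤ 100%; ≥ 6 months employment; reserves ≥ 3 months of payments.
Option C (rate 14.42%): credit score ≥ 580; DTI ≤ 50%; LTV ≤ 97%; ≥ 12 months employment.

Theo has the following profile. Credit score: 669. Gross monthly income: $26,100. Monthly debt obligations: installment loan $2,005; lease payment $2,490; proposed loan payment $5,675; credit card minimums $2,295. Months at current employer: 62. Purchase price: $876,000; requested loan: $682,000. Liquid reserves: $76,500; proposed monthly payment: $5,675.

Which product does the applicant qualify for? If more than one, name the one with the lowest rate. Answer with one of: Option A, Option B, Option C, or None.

Total debts = (2,005 + 2,490 + 5,675 + 2,295) = 12,465; DTI = 12,465/26,100 = 47.8%.
LTV = 682,000/876,000 = 77.9%.
Reserves = 76,500/5,675 = 13.5 months.
Option A: score 669 < 680; DTI 47.8% ≤ 50%; LTV 77.9% ≤ 95%; employment 62 ≥ 24 mo; reserves 13.5 ≥ 4 mo → does not qualify.
Option B: score 669 ≥ 640; DTI 47.8% > 43%; LTV 77.9% ≤ 100%; employment 62 ≥ 6 mo; reserves 13.5 ≥ 3 mo → does not qualify.
Option C: score 669 ≥ 580; DTI 47.8% ≤ 50%; LTV 77.9% ≤ 97%; employment 62 ≥ 12 mo → qualifies.

Option C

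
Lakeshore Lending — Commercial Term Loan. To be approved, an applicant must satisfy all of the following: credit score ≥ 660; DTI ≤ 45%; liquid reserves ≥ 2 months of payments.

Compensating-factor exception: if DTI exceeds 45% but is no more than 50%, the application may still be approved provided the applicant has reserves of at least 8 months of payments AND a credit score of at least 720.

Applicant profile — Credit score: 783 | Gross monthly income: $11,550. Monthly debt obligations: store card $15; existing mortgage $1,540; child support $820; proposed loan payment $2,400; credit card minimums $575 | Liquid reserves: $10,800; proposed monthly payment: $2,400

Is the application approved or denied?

Denied

Credit score 783 ≥ 660 (meets base)
Total debts = (15 + 1,540 + 820 + 2,400 + 575) = 5,350. DTI = 5,350/11,550 = 46.3% > 45% — standard DTI limit exceeded.
Reserves = 10,800/2,400 = 4.5 months ≥ 2
DTI 46.3% is within the 45%–50% exception band; checking compensating factors.
Override check — reserves: 4.5 mo (short of 8); score: 783 (ok).
Override conditions not both satisfied; exception does not apply.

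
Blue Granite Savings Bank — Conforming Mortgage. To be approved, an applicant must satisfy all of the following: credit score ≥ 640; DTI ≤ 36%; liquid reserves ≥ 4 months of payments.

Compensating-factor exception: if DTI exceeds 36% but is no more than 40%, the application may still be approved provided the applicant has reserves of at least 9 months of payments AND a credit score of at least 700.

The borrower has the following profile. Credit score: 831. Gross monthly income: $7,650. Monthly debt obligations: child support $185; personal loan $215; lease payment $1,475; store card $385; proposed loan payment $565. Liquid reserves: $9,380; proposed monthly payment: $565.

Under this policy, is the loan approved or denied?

Approved

Credit score 831 ≥ 640 (meets base)
Total debts = (185 + 215 + 1,475 + 385 + 565) = 2,825. DTI: 2,825 ÷ 7,650 = 36.9%, over the 36% base limit.
Liquid reserves cover 9,380/565 = 16.6 months — ≥ 4 required
36.9% falls in the override range (36%–40%), so the compensating-factor test applies.
Reserves 16.6 ≥ 9 months; credit score 831 ≥ 700.
Both override conditions satisfied; DTI exception granted.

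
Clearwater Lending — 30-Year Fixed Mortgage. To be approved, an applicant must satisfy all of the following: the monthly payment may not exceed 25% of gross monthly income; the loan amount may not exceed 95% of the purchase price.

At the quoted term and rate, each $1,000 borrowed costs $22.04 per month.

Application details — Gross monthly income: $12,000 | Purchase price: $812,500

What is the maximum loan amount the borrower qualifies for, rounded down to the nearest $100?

Payment cap: 25% × $12,000 = $3,000/month.
At $22.04 per $1,000, that supports 3,000/22.04 × 1,000 ≈ $136,116 → $136,100.
LTV cap: 95% × $812,500 = $771,875 → $771,800.
Binding constraint: payment-to-income.

$136,100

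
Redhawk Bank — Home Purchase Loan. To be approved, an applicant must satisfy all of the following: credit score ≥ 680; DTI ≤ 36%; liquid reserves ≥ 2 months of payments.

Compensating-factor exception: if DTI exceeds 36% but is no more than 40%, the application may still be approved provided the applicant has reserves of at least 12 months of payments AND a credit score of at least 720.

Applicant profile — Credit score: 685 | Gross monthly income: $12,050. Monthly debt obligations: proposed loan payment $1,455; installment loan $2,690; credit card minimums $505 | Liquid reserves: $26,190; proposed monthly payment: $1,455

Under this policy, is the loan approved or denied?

Denied

Credit score 685 ≥ 680 (meets base)
Total debts = (1,455 + 2,690 + 505) = 4,650. DTI = 4,650/12,050 = 38.6% > 36% — standard DTI limit exceeded.
Liquid reserves cover 26,190/1,455 = 18.0 months — ≥ 2 required
38.6% falls in the override range (36%–40%), so the compensating-factor test applies.
Reserves 18.0 ≥ 12 months; credit score 685 < 720.
Compensating-factor requirement not fully met.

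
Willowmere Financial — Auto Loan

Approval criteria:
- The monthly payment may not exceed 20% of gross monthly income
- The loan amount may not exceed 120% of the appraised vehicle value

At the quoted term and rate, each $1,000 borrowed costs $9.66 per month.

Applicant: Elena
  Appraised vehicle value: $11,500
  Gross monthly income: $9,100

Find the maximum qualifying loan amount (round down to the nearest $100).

$13,800

Payment cap: 20% × $9,100 = $1,820/month.
At $9.66 per $1,000, that supports 1,820/9.66 × 1,000 ≈ $188,405 → $188,400.
LTV cap: 120% × $11,500 = $13,800 → $13,800.
Binding constraint: loan-to-value.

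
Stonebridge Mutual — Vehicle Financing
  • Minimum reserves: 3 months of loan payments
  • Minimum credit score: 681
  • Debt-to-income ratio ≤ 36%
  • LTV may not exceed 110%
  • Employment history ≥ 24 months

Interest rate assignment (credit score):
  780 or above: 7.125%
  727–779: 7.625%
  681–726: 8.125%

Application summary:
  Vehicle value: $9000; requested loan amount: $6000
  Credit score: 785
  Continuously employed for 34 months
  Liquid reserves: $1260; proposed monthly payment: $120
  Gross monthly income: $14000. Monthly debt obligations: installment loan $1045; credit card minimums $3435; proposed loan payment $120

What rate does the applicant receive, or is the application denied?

Credit score 785 ≥ 681 (meets minimum)
Total monthly debts = (1,045 + 3,435 + 120) = 4,600. Debt-to-income = 4,600/14,000 = 32.9% — meets 36% limit
Liquid reserves cover 1,260/120 = 10.5 months — ≥ 3 required
Employment 34 ≥ 24 months
LTV = 6,000/9,000 = 66.7% ≤ 110%
All requirements met. Score 785 falls in the 780 or above tier → 7.125%.

Approved at 7.125%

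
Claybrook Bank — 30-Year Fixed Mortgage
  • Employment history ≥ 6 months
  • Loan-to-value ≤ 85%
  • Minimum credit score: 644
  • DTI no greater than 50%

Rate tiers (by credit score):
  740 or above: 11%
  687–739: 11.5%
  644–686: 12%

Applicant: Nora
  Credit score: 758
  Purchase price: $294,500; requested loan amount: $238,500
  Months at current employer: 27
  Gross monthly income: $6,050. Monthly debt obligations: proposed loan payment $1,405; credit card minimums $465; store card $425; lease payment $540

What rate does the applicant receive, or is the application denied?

Credit score 758 ≥ 644 (meets minimum)
Total monthly debts = (1,405 + 465 + 425 + 540) = 2,835. DTI = 2,835/6,050 = 46.9% ≤ 50%
Employment 27 ≥ 6 months
LTV: 238,500 ÷ 294,500 = 81%, within 85% cap
All requirements met. Score 758 falls in the 740 or above tier → 11%.

Approved at 11%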